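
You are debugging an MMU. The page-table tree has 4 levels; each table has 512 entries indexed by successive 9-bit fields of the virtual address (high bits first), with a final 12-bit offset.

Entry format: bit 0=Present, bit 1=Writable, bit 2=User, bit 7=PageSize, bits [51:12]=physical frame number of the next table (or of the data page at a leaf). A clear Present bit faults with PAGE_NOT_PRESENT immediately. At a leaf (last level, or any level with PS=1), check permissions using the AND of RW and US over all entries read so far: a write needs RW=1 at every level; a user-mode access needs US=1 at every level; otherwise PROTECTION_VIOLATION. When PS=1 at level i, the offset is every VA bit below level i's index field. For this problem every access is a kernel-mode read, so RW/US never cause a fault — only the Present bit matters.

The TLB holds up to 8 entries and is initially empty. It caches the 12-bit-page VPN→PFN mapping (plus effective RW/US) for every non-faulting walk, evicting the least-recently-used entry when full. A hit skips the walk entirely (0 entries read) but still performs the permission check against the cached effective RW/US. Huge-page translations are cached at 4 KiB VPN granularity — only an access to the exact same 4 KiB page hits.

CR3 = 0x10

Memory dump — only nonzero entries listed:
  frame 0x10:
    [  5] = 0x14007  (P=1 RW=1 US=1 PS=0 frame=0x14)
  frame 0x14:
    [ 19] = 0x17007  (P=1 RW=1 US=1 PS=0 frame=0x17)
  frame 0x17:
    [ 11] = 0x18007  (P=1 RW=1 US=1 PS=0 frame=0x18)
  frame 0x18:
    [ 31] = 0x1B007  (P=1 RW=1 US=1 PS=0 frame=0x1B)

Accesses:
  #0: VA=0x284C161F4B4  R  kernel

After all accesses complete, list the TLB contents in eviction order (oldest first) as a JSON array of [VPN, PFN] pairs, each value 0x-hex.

Per-access translation:
#0 VA=0x284C161F4B4 (r,kernel):
  [0] read 0x10 idx=5: raw=0x14007 flags P=1 W=1 U=1 S=0
  [1] read 0x14 idx=19: raw=0x17007 flags P=1 W=1 U=1 S=0
  [2] read 0x17 idx=11: raw=0x18007 flags P=1 W=1 U=1 S=0
  [3] read 0x18 idx=31: raw=0x1B007 flags P=1 W=1 U=1 S=0
  ✓ 0x1B4B4  — 4 lookups

TLB: [["0x284C161F", "0x1B"]]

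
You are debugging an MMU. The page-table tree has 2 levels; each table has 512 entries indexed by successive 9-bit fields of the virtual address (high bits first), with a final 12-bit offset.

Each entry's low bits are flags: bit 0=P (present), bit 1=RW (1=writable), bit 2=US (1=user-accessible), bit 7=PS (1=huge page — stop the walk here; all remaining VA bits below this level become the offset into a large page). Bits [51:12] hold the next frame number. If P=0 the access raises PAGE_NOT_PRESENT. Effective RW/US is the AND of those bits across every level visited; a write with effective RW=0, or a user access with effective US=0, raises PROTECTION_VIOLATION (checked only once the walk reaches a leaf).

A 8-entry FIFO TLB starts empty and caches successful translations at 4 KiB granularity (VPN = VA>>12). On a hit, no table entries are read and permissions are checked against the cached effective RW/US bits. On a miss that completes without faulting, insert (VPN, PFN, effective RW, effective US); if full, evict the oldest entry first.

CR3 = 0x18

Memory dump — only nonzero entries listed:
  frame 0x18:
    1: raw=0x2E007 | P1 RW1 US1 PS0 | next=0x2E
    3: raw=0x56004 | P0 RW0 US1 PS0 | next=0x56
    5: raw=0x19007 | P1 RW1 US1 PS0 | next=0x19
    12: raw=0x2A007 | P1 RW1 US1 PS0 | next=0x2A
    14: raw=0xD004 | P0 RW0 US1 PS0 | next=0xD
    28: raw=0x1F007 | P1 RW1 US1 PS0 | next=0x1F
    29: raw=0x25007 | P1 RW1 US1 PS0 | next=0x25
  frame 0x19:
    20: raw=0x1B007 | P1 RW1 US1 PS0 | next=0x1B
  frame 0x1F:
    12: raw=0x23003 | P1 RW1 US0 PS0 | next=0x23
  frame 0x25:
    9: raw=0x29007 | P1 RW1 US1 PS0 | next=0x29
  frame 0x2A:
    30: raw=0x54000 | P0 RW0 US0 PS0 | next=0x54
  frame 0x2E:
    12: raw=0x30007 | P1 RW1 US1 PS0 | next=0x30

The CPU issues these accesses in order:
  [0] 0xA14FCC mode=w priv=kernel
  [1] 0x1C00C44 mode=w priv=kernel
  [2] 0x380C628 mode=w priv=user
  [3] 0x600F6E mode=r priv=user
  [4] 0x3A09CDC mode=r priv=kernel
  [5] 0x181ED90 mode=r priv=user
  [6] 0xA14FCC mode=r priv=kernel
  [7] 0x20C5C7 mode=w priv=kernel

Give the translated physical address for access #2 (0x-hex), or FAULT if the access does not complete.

Trace:
#0 VA=0xA14FCC (w,kernel):
  L0 @0x18[5] → 0x19007  P=1,RW=1,US=1,PS=0
  L1 @0x19[20] → 0x1B007  P=1,RW=1,US=1,PS=0
  ✓ 0x1BFCC  — 2 lookups
#1 VA=0x1C00C44 (w,kernel):
  L0 @0x18[14] → 0xD004  P=0,RW=0,US=1,PS=0
  ⇒ fault: PAGE_NOT_PRESENT  — 1 lookups
#2 VA=0x380C628 (w,user):
  L0 @0x18[28] → 0x1F007  P=1,RW=1,US=1,PS=0
  L1 @0x1F[12] → 0x23003  P=1,RW=1,US=0,PS=0
  ⇒ fault: PROTECTION_VIOLATION  — 2 lookups
#3 VA=0x600F6E (r,user):
  L0 @0x18[3] → 0x56004  P=0,RW=0,US=1,PS=0
  ⇒ fault: PAGE_NOT_PRESENT  — 1 lookups
#4 VA=0x3A09CDC (r,kernel):
  L0 @0x18[29] → 0x25007  P=1,RW=1,US=1,PS=0
  L1 @0x25[9] → 0x29007  P=1,RW=1,US=1,PS=0
  ✓ 0x29CDC  — 2 lookups
#5 VA=0x181ED90 (r,user):
  L0 @0x18[12] → 0x2A007  P=1,RW=1,US=1,PS=0
  L1 @0x2A[30] → 0x54000  P=0,RW=0,US=0,PS=0
  ⇒ fault: PAGE_NOT_PRESENT  — 2 lookups
#6 VA=0xA14FCC (r,kernel):
  TLB hit vpn=0xA14 → PA=0x1BFCC
#7 VA=0x20C5C7 (w,kernel):
  L0 @0x18[1] → 0x2E007  P=1,RW=1,US=1,PS=0
  L1 @0x2E[12] → 0x30007  P=1,RW=1,US=1,PS=0
  ✓ 0x305C7  — 2 lookups

Access #2 PA: FAULT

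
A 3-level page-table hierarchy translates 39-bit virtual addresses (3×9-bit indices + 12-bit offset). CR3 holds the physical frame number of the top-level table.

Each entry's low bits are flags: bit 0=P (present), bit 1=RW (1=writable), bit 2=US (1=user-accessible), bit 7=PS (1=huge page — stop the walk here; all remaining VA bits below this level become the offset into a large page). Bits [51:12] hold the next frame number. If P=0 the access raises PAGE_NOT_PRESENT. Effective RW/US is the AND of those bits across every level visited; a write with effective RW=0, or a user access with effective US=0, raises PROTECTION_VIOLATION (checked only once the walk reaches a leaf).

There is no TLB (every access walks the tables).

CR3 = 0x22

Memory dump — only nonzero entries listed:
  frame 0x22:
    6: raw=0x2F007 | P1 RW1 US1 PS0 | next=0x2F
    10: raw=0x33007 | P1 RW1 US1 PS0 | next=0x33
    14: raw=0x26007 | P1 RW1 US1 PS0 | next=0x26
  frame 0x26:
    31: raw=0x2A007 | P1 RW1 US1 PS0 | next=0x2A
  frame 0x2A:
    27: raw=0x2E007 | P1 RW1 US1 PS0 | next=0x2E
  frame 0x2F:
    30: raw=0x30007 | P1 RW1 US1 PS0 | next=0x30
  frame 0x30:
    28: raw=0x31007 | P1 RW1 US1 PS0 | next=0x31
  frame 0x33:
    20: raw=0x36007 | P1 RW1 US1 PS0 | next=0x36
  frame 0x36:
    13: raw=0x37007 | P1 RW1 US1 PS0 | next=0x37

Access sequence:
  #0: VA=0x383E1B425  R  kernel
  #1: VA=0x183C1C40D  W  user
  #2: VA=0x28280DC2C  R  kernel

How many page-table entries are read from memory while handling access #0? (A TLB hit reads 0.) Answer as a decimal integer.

Trace:
#0 VA=0x383E1B425 (r,kernel):
  L0: frame=0x22 idx=14 entry=0x26007 [P=1 RW=1 US=1 PS=0]
  L1: frame=0x26 idx=31 entry=0x2A007 [P=1 RW=1 US=1 PS=0]
  L2: frame=0x2A idx=27 entry=0x2E007 [P=1 RW=1 US=1 PS=0]
  ✓ 0x2E425  — 3 lookups
#1 VA=0x183C1C40D (w,user):
  L0: frame=0x22 idx=6 entry=0x2F007 [P=1 RW=1 US=1 PS=0]
  L1: frame=0x2F idx=30 entry=0x30007 [P=1 RW=1 US=1 PS=0]
  L2: frame=0x30 idx=28 entry=0x31007 [P=1 RW=1 US=1 PS=0]
  ✓ 0x3140D  — 3 lookups
#2 VA=0x28280DC2C (r,kernel):
  L0: frame=0x22 idx=10 entry=0x33007 [P=1 RW=1 US=1 PS=0]
  L1: frame=0x33 idx=20 entry=0x36007 [P=1 RW=1 US=1 PS=0]
  L2: frame=0x36 idx=13 entry=0x37007 [P=1 RW=1 US=1 PS=0]
  ✓ 0x37C2C  — 3 lookups

Entries read for #0: 3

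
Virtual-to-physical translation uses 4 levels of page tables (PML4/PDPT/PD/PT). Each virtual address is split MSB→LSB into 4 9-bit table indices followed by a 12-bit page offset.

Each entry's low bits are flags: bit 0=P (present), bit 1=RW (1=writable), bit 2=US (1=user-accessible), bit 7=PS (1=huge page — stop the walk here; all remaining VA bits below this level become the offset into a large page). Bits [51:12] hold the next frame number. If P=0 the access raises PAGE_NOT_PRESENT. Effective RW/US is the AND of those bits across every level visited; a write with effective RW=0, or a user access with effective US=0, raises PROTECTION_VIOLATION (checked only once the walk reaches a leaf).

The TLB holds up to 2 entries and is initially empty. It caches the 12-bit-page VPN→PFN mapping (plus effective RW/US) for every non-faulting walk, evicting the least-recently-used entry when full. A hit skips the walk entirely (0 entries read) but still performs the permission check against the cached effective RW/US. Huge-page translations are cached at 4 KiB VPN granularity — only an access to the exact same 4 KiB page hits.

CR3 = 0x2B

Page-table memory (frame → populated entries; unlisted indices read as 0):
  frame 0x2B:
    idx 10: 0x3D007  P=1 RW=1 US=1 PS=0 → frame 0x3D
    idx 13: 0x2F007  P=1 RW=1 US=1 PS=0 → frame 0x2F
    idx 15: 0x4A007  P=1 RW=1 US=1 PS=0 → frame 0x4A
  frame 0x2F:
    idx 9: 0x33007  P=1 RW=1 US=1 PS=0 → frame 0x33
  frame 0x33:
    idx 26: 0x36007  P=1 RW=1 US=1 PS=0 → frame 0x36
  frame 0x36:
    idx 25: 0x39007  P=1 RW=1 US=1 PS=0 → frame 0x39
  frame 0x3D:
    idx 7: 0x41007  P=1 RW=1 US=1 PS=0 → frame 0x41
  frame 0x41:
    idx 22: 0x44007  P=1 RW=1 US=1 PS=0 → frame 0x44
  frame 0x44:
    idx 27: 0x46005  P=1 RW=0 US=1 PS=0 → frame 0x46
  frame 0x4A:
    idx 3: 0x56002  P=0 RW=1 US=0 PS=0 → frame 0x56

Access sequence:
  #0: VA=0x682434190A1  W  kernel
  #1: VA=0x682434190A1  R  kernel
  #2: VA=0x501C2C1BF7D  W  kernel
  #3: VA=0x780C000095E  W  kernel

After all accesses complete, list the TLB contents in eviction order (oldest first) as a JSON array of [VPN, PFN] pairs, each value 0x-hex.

Trace:
#0 VA=0x682434190A1 (w,kernel):
  L0 @0x2B[13] → 0x2F007  P=1,RW=1,US=1,PS=0
  L1 @0x2F[9] → 0x33007  P=1,RW=1,US=1,PS=0
  L2 @0x33[26] → 0x36007  P=1,RW=1,US=1,PS=0
  L3 @0x36[25] → 0x39007  P=1,RW=1,US=1,PS=0
  → PA=0x390A1  (4 entries read)
#1 VA=0x682434190A1 (r,kernel):
  TLB hit vpn=0x68243419 → PA=0x390A1
#2 VA=0x501C2C1BF7D (w,kernel):
  L0 @0x2B[10] → 0x3D007  P=1,RW=1,US=1,PS=0
  L1 @0x3D[7] → 0x41007  P=1,RW=1,US=1,PS=0
  L2 @0x41[22] → 0x44007  P=1,RW=1,US=1,PS=0
  L3 @0x44[27] → 0x46005  P=1,RW=0,US=1,PS=0
  ⇒ fault: PROTECTION_VIOLATION  — 4 lookups
#3 VA=0x780C000095E (w,kernel):
  L0 @0x2B[15] → 0x4A007  P=1,RW=1,US=1,PS=0
  L1 @0x4A[3] → 0x56002  P=0,RW=1,US=0,PS=0
  ⇒ fault: PAGE_NOT_PRESENT  — 2 lookups

TLB: [["0x68243419", "0x39"]]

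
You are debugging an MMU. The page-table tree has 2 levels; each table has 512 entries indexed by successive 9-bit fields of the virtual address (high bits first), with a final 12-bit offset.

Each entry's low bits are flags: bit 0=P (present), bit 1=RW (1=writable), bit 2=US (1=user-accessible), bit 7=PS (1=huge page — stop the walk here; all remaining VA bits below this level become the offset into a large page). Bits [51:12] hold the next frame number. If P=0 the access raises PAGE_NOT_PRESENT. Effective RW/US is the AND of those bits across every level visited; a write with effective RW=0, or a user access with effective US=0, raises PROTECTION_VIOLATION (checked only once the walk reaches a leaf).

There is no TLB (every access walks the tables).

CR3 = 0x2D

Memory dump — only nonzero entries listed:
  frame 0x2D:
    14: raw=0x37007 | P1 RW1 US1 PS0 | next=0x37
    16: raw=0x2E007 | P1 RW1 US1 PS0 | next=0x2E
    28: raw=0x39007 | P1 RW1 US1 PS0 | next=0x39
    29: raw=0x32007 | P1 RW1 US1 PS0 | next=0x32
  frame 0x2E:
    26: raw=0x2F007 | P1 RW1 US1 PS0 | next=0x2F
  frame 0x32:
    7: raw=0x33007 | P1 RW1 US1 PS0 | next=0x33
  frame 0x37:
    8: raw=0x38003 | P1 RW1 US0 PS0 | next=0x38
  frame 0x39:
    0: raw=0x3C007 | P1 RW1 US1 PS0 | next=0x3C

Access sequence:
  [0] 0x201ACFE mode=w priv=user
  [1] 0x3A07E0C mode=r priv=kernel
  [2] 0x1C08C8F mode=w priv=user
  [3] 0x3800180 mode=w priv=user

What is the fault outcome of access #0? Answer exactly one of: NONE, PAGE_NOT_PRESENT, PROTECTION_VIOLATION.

Per-access translation:
#0 VA=0x201ACFE (w,user):
  L0: frame=0x2D idx=16 entry=0x2E007 [P=1 RW=1 US=1 PS=0]
  L1: frame=0x2E idx=26 entry=0x2F007 [P=1 RW=1 US=1 PS=0]
  ✓ 0x2FCFE  — 2 lookups
#1 VA=0x3A07E0C (r,kernel):
  L0: frame=0x2D idx=29 entry=0x32007 [P=1 RW=1 US=1 PS=0]
  L1: frame=0x32 idx=7 entry=0x33007 [P=1 RW=1 US=1 PS=0]
  ✓ 0x33E0C  — 2 lookups
#2 VA=0x1C08C8F (w,user):
  L0: frame=0x2D idx=14 entry=0x37007 [P=1 RW=1 US=1 PS=0]
  L1: frame=0x37 idx=8 entry=0x38003 [P=1 RW=1 US=0 PS=0]
  ⇒ fault: PROTECTION_VIOLATION  — 2 lookups
#3 VA=0x3800180 (w,user):
  L0: frame=0x2D idx=28 entry=0x39007 [P=1 RW=1 US=1 PS=0]
  L1: frame=0x39 idx=0 entry=0x3C007 [P=1 RW=1 US=1 PS=0]
  ✓ 0x3C180  — 2 lookups

Access #0 fault: NONE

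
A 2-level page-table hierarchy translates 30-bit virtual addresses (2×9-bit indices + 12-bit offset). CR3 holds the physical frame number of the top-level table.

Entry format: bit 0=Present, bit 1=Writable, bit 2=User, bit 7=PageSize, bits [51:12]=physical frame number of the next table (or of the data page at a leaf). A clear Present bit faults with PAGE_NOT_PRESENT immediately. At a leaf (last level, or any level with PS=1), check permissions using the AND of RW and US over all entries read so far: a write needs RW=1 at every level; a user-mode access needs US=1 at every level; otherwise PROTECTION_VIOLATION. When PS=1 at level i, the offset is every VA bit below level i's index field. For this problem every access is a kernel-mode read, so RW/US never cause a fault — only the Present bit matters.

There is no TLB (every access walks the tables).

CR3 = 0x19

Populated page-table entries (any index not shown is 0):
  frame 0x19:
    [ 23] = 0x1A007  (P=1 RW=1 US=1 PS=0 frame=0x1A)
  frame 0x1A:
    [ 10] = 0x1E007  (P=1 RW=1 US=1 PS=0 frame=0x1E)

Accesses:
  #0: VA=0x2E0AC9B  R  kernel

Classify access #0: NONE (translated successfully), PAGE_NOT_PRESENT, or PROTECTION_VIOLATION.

Per-access translation:
#0 VA=0x2E0AC9B (r,kernel):
  lvl0: tbl 0x19, slot 23 ⇒ 0x1A007 (P1/RW1/US1/PS0)
  lvl1: tbl 0x1A, slot 10 ⇒ 0x1E007 (P1/RW1/US1/PS0)
  ✓ 0x1EC9B  — 2 lookups

Access #0 fault: NONE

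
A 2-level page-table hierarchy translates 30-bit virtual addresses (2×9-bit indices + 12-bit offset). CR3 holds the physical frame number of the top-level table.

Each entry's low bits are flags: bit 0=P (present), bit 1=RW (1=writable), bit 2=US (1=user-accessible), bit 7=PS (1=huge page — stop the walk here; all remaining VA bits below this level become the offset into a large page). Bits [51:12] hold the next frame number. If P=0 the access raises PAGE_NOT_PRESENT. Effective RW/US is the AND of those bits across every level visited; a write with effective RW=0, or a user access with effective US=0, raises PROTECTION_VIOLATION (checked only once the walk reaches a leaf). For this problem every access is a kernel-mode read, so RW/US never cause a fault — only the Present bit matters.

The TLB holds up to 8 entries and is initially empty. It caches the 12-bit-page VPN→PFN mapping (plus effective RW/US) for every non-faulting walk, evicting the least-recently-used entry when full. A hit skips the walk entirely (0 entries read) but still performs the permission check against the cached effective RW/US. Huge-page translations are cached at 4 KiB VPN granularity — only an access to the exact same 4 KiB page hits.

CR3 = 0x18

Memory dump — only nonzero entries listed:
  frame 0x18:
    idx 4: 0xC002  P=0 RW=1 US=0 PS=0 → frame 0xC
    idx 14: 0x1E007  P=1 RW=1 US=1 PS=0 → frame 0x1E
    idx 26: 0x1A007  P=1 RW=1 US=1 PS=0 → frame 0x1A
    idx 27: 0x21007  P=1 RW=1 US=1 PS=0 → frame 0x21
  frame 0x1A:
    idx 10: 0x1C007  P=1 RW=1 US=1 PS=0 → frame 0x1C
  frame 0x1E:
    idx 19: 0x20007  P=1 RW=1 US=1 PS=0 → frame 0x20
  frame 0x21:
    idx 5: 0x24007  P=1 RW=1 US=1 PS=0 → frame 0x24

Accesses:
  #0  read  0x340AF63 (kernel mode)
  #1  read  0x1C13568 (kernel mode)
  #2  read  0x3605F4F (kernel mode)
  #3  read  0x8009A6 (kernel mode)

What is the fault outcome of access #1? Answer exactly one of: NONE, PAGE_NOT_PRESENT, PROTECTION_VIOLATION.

Trace:
#0 VA=0x340AF63 (r,kernel):
  lvl0: tbl 0x18, slot 26 ⇒ 0x1A007 (P1/RW1/US1/PS0)
  lvl1: tbl 0x1A, slot 10 ⇒ 0x1C007 (P1/RW1/US1/PS0)
  ⇒ phys 0x1CF63  [2 reads]
#1 VA=0x1C13568 (r,kernel):
  lvl0: tbl 0x18, slot 14 ⇒ 0x1E007 (P1/RW1/US1/PS0)
  lvl1: tbl 0x1E, slot 19 ⇒ 0x20007 (P1/RW1/US1/PS0)
  ⇒ phys 0x20568  [2 reads]
#2 VA=0x3605F4F (r,kernel):
  lvl0: tbl 0x18, slot 27 ⇒ 0x21007 (P1/RW1/US1/PS0)
  lvl1: tbl 0x21, slot 5 ⇒ 0x24007 (P1/RW1/US1/PS0)
  ⇒ phys 0x24F4F  [2 reads]
#3 VA=0x8009A6 (r,kernel):
  lvl0: tbl 0x18, slot 4 ⇒ 0xC002 (P0/RW1/US0/PS0)
  → PAGE_NOT_PRESENT  (1 entries read)

Access #1 fault: NONE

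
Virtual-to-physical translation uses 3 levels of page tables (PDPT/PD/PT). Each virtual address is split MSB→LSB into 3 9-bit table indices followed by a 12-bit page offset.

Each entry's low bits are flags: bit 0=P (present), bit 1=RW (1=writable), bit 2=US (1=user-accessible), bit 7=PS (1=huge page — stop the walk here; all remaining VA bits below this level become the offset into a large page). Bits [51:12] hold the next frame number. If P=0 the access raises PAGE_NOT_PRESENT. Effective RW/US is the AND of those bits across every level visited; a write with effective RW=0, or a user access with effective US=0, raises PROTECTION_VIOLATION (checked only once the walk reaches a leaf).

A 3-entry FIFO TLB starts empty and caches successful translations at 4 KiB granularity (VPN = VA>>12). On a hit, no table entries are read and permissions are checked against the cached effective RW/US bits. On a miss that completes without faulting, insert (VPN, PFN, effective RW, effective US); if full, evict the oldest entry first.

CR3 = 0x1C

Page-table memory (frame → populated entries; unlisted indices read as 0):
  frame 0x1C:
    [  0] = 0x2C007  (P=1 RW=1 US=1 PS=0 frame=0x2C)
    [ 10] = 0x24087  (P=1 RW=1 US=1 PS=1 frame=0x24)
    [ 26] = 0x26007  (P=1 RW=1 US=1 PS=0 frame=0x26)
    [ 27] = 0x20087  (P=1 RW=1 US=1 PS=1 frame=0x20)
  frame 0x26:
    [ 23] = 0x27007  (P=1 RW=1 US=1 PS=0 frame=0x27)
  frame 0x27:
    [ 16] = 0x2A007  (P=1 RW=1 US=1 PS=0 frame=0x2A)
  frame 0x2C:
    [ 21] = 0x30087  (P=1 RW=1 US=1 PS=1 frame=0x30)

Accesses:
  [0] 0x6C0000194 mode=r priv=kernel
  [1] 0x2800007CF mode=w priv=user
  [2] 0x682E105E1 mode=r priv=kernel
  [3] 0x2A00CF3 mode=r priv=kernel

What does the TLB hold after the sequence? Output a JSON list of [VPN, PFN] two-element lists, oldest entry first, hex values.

Trace:
#0 VA=0x6C0000194 (r,kernel):
  L0: frame=0x1C idx=27 entry=0x20087 [P=1 RW=1 US=1 PS=1]
  ✓ 0x20194 (huge @L0)  — 1 lookups
#1 VA=0x2800007CF (w,user):
  L0: frame=0x1C idx=10 entry=0x24087 [P=1 RW=1 US=1 PS=1]
  ✓ 0x247CF (huge @L0)  — 1 lookups
#2 VA=0x682E105E1 (r,kernel):
  L0: frame=0x1C idx=26 entry=0x26007 [P=1 RW=1 US=1 PS=0]
  L1: frame=0x26 idx=23 entry=0x27007 [P=1 RW=1 US=1 PS=0]
  L2: frame=0x27 idx=16 entry=0x2A007 [P=1 RW=1 US=1 PS=0]
  ✓ 0x2A5E1  — 3 lookups
#3 VA=0x2A00CF3 (r,kernel):
  L0: frame=0x1C idx=0 entry=0x2C007 [P=1 RW=1 US=1 PS=0]
  L1: frame=0x2C idx=21 entry=0x30087 [P=1 RW=1 US=1 PS=1]
  ✓ 0x30CF3 (huge @L1)  — 2 lookups

TLB: [["0x280000", "0x24"], ["0x682E10", "0x2A"], ["0x2A00", "0x30"]]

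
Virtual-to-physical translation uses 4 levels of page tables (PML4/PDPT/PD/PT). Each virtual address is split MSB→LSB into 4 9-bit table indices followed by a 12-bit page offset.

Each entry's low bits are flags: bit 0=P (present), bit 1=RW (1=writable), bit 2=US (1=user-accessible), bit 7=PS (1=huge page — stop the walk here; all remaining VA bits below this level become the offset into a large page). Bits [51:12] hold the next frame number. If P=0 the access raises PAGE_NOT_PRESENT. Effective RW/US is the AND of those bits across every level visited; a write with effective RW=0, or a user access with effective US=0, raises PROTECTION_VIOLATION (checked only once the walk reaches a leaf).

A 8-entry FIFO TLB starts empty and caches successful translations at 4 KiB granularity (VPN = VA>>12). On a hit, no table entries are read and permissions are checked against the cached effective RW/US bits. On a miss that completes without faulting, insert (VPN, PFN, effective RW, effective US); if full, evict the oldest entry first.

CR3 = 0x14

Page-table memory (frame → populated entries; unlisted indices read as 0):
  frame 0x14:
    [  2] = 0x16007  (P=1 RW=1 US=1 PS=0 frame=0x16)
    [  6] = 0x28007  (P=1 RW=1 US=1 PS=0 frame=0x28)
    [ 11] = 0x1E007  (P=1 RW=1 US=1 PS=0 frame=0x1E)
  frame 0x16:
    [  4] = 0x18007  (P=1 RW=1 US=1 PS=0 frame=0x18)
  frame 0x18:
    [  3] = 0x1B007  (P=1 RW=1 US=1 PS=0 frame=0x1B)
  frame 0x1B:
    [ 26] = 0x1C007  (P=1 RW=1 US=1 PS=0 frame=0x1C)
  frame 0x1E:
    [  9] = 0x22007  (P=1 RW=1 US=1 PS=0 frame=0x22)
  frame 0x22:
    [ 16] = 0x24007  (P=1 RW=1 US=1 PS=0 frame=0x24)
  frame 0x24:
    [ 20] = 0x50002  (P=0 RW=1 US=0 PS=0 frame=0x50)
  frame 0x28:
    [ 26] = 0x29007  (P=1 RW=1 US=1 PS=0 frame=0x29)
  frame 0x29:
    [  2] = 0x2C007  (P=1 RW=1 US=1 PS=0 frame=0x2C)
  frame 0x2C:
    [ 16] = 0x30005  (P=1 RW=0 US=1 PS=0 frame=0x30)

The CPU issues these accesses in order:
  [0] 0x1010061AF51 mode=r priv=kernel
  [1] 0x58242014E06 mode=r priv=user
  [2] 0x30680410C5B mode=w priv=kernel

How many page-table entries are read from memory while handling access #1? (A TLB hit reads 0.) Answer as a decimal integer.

Walk each access:
#0 VA=0x1010061AF51 (r,kernel):
  L0 @0x14[2] → 0x16007  P=1,RW=1,US=1,PS=0
  L1 @0x16[4] → 0x18007  P=1,RW=1,US=1,PS=0
  L2 @0x18[3] → 0x1B007  P=1,RW=1,US=1,PS=0
  L3 @0x1B[26] → 0x1C007  P=1,RW=1,US=1,PS=0
  → PA=0x1CF51  (4 entries read)
#1 VA=0x58242014E06 (r,user):
  L0 @0x14[11] → 0x1E007  P=1,RW=1,US=1,PS=0
  L1 @0x1E[9] → 0x22007  P=1,RW=1,US=1,PS=0
  L2 @0x22[16] → 0x24007  P=1,RW=1,US=1,PS=0
  L3 @0x24[20] → 0x50002  P=0,RW=1,US=0,PS=0
  → PAGE_NOT_PRESENT  (4 entries read)
#2 VA=0x30680410C5B (w,kernel):
  L0 @0x14[6] → 0x28007  P=1,RW=1,US=1,PS=0
  L1 @0x28[26] → 0x29007  P=1,RW=1,US=1,PS=0
  L2 @0x29[2] → 0x2C007  P=1,RW=1,US=1,PS=0
  L3 @0x2C[16] → 0x30005  P=1,RW=0,US=1,PS=0
  → PROTECTION_VIOLATION  (4 entries read)

Entries read for #1: 4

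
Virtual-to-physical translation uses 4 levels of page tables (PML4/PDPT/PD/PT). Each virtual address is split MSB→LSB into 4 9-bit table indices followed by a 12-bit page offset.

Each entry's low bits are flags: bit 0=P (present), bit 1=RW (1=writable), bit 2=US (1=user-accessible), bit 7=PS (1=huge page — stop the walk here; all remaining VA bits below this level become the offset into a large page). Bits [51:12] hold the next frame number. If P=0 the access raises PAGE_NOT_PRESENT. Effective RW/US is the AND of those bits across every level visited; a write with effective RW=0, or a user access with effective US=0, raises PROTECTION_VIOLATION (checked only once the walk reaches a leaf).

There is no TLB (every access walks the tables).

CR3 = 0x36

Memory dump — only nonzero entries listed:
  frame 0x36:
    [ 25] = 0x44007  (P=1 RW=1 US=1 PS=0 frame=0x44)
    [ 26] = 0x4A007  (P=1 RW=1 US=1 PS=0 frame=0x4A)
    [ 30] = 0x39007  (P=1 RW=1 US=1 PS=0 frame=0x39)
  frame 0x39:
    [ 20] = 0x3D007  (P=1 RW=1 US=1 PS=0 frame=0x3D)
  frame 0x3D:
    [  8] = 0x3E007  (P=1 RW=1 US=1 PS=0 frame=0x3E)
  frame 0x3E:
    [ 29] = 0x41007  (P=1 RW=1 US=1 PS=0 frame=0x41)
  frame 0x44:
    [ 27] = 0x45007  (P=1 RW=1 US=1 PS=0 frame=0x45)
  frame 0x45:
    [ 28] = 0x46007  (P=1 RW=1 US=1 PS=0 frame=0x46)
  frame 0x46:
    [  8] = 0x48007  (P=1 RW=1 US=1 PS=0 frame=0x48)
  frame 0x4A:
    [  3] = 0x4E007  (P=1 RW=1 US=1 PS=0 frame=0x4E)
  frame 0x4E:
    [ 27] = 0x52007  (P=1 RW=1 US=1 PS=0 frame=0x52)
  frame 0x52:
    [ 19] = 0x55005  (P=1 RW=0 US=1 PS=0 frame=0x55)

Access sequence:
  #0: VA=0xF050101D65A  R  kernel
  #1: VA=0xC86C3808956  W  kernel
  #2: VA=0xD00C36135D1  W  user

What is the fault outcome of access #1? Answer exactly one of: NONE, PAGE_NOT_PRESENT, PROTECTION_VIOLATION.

Per-access translation:
#0 VA=0xF050101D65A (r,kernel):
  [0] read 0x36 idx=30: raw=0x39007 flags P=1 W=1 U=1 S=0
  [1] read 0x39 idx=20: raw=0x3D007 flags P=1 W=1 U=1 S=0
  [2] read 0x3D idx=8: raw=0x3E007 flags P=1 W=1 U=1 S=0
  [3] read 0x3E idx=29: raw=0x41007 flags P=1 W=1 U=1 S=0
  → PA=0x4165A  (4 entries read)
#1 VA=0xC86C3808956 (w,kernel):
  [0] read 0x36 idx=25: raw=0x44007 flags P=1 W=1 U=1 S=0
  [1] read 0x44 idx=27: raw=0x45007 flags P=1 W=1 U=1 S=0
  [2] read 0x45 idx=28: raw=0x46007 flags P=1 W=1 U=1 S=0
  [3] read 0x46 idx=8: raw=0x48007 flags P=1 W=1 U=1 S=0
  → PA=0x48956  (4 entries read)
#2 VA=0xD00C36135D1 (w,user):
  [0] read 0x36 idx=26: raw=0x4A007 flags P=1 W=1 U=1 S=0
  [1] read 0x4A idx=3: raw=0x4E007 flags P=1 W=1 U=1 S=0
  [2] read 0x4E idx=27: raw=0x52007 flags P=1 W=1 U=1 S=0
  [3] read 0x52 idx=19: raw=0x55005 flags P=1 W=0 U=1 S=0
  → PROTECTION_VIOLATION  (4 entries read)

Access #1 fault: NONE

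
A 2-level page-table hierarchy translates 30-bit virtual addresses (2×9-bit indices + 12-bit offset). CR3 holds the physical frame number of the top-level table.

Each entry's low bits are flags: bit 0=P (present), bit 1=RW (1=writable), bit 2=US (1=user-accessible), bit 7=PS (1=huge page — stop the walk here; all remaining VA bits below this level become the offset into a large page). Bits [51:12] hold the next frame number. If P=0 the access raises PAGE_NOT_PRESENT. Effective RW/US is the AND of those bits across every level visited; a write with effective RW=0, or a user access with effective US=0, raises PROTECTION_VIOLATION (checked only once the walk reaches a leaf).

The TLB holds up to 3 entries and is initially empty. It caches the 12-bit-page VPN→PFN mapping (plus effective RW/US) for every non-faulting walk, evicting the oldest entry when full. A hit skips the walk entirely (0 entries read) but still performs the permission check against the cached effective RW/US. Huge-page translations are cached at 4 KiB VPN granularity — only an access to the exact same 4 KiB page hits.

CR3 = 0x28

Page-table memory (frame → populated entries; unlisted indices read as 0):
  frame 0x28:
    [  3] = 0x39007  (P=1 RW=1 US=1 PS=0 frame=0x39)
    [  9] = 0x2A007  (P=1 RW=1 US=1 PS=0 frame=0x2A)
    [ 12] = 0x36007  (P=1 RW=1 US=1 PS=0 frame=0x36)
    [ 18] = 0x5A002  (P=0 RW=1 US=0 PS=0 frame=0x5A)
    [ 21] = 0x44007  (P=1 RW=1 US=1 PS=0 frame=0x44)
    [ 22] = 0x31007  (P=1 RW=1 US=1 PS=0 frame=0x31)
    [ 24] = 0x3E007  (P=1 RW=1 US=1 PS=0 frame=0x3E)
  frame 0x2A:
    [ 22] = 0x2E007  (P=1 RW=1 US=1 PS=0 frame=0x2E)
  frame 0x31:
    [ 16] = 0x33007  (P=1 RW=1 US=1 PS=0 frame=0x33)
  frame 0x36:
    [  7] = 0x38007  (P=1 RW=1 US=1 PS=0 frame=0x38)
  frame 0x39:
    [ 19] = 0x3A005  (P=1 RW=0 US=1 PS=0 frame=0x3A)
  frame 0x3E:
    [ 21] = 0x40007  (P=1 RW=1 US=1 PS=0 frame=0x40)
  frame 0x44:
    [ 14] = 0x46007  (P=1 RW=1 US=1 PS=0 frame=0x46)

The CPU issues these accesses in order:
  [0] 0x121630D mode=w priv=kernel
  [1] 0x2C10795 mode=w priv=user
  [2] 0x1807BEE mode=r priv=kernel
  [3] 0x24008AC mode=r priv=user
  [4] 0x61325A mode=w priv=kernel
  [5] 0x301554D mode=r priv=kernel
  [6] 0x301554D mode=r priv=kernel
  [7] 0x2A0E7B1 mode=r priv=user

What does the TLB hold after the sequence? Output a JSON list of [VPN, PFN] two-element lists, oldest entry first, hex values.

Per-access translation:
#0 VA=0x121630D (w,kernel):
  L0 @0x28[9] → 0x2A007  P=1,RW=1,US=1,PS=0
  L1 @0x2A[22] → 0x2E007  P=1,RW=1,US=1,PS=0
  → PA=0x2E30D  (2 entries read)
#1 VA=0x2C10795 (w,user):
  L0 @0x28[22] → 0x31007  P=1,RW=1,US=1,PS=0
  L1 @0x31[16] → 0x33007  P=1,RW=1,US=1,PS=0
  → PA=0x33795  (2 entries read)
#2 VA=0x1807BEE (r,kernel):
  L0 @0x28[12] → 0x36007  P=1,RW=1,US=1,PS=0
  L1 @0x36[7] → 0x38007  P=1,RW=1,US=1,PS=0
  → PA=0x38BEE  (2 entries read)
#3 VA=0x24008AC (r,user):
  L0 @0x28[18] → 0x5A002  P=0,RW=1,US=0,PS=0
  ✗ PAGE_NOT_PRESENT  [1 reads]
#4 VA=0x61325A (w,kernel):
  L0 @0x28[3] → 0x39007  P=1,RW=1,US=1,PS=0
  L1 @0x39[19] → 0x3A005  P=1,RW=0,US=1,PS=0
  ✗ PROTECTION_VIOLATION  [2 reads]
#5 VA=0x301554D (r,kernel):
  L0 @0x28[24] → 0x3E007  P=1,RW=1,US=1,PS=0
  L1 @0x3E[21] → 0x40007  P=1,RW=1,US=1,PS=0
  → PA=0x4054D  (2 entries read)
#6 VA=0x301554D (r,kernel):
  TLB hit vpn=0x3015 → PA=0x4054D
#7 VA=0x2A0E7B1 (r,user):
  L0 @0x28[21] → 0x44007  P=1,RW=1,US=1,PS=0
  L1 @0x44[14] → 0x46007  P=1,RW=1,US=1,PS=0
  → PA=0x467B1  (2 entries read)

TLB: [["0x1807", "0x38"], ["0x3015", "0x40"], ["0x2A0E", "0x46"]]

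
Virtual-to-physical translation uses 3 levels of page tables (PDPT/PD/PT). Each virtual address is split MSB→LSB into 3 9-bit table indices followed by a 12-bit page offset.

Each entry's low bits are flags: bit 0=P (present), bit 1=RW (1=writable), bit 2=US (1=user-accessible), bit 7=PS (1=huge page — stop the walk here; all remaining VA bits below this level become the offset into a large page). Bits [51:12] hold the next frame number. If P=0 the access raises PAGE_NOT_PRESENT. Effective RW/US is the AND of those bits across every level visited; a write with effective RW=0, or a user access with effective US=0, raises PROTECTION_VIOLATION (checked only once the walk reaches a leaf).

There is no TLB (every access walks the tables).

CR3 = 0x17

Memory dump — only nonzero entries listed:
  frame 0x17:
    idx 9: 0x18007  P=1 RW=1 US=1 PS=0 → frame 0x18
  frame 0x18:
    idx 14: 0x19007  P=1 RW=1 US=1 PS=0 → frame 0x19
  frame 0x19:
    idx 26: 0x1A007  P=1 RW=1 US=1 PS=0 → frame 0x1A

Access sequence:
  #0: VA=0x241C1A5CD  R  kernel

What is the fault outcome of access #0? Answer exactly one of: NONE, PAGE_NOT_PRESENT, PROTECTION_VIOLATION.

Trace:
#0 VA=0x241C1A5CD (r,kernel):
  [0] read 0x17 idx=9: raw=0x18007 flags P=1 W=1 U=1 S=0
  [1] read 0x18 idx=14: raw=0x19007 flags P=1 W=1 U=1 S=0
  [2] read 0x19 idx=26: raw=0x1A007 flags P=1 W=1 U=1 S=0
  ✓ 0x1A5CD  — 3 lookups

Access #0 fault: NONE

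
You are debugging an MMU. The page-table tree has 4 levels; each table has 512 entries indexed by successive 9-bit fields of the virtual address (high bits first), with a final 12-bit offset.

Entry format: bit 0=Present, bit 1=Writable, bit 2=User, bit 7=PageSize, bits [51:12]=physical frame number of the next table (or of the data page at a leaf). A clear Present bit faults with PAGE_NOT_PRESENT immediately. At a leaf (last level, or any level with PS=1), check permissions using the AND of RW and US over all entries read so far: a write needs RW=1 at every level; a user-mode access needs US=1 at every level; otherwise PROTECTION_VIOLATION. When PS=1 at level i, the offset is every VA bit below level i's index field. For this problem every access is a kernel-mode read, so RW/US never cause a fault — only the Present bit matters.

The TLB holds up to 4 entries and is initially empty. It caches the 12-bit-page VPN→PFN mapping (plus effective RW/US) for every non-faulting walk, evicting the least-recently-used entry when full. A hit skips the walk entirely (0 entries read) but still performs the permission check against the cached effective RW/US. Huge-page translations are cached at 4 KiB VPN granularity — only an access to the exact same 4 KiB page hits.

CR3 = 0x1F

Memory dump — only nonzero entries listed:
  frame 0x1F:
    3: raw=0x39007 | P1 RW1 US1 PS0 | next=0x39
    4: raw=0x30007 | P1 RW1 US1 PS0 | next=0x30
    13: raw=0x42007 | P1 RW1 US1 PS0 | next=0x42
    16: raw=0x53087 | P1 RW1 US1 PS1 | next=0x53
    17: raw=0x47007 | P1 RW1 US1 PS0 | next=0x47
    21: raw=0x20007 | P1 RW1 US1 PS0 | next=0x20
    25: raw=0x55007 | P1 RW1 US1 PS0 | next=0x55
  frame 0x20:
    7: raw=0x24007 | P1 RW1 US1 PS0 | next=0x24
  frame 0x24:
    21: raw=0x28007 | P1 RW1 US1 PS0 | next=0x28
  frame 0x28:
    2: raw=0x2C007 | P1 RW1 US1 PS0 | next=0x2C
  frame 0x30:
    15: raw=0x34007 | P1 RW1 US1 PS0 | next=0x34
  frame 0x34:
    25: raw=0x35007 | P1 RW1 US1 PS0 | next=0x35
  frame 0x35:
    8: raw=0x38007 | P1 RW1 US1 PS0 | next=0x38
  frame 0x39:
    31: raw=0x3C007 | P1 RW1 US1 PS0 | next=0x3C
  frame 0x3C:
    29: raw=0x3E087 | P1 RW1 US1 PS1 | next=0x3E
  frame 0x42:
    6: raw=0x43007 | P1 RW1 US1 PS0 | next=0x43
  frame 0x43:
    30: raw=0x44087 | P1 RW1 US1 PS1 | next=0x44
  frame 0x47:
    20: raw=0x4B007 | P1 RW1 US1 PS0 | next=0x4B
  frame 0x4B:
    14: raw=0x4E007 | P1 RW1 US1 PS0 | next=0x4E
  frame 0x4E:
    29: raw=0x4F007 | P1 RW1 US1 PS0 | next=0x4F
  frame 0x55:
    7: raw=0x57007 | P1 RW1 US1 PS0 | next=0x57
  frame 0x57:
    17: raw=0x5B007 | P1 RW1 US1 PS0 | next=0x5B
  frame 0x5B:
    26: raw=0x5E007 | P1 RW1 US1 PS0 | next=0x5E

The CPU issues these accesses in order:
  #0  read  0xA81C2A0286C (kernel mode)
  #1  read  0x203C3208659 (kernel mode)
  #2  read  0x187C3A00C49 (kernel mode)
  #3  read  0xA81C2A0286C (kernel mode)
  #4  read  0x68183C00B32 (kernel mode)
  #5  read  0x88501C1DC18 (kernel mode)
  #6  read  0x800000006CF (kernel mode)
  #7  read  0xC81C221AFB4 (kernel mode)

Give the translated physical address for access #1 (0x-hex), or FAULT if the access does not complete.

Walk each access:
#0 VA=0xA81C2A0286C (r,kernel):
  L0 @0x1F[21] → 0x20007  P=1,RW=1,US=1,PS=0
  L1 @0x20[7] → 0x24007  P=1,RW=1,US=1,PS=0
  L2 @0x24[21] → 0x28007  P=1,RW=1,US=1,PS=0
  L3 @0x28[2] → 0x2C007  P=1,RW=1,US=1,PS=0
  → PA=0x2C86C  (4 entries read)
#1 VA=0x203C3208659 (r,kernel):
  L0 @0x1F[4] → 0x30007  P=1,RW=1,US=1,PS=0
  L1 @0x30[15] → 0x34007  P=1,RW=1,US=1,PS=0
  L2 @0x34[25] → 0x35007  P=1,RW=1,US=1,PS=0
  L3 @0x35[8] → 0x38007  P=1,RW=1,US=1,PS=0
  → PA=0x38659  (4 entries read)
#2 VA=0x187C3A00C49 (r,kernel):
  L0 @0x1F[3] → 0x39007  P=1,RW=1,US=1,PS=0
  L1 @0x39[31] → 0x3C007  P=1,RW=1,US=1,PS=0
  L2 @0x3C[29] → 0x3E087  P=1,RW=1,US=1,PS=1
  → PA=0x3EC49 (huge @L2)  (3 entries read)
#3 VA=0xA81C2A0286C (r,kernel):
  TLB hit vpn=0xA81C2A02 → PA=0x2C86C
#4 VA=0x68183C00B32 (r,kernel):
  L0 @0x1F[13] → 0x42007  P=1,RW=1,US=1,PS=0
  L1 @0x42[6] → 0x43007  P=1,RW=1,US=1,PS=0
  L2 @0x43[30] → 0x44087  P=1,RW=1,US=1,PS=1
  → PA=0x44B32 (huge @L2)  (3 entries read)
#5 VA=0x88501C1DC18 (r,kernel):
  L0 @0x1F[17] → 0x47007  P=1,RW=1,US=1,PS=0
  L1 @0x47[20] → 0x4B007  P=1,RW=1,US=1,PS=0
  L2 @0x4B[14] → 0x4E007  P=1,RW=1,US=1,PS=0
  L3 @0x4E[29] → 0x4F007  P=1,RW=1,US=1,PS=0
  → PA=0x4FC18  (4 entries read)
#6 VA=0x800000006CF (r,kernel):
  L0 @0x1F[16] → 0x53087  P=1,RW=1,US=1,PS=1
  → PA=0x536CF (huge @L0)  (1 entries read)
#7 VA=0xC81C221AFB4 (r,kernel):
  L0 @0x1F[25] → 0x55007  P=1,RW=1,US=1,PS=0
  L1 @0x55[7] → 0x57007  P=1,RW=1,US=1,PS=0
  L2 @0x57[17] → 0x5B007  P=1,RW=1,US=1,PS=0
  L3 @0x5B[26] → 0x5E007  P=1,RW=1,US=1,PS=0
  → PA=0x5EFB4  (4 entries read)

Access #1 PA: 0x38659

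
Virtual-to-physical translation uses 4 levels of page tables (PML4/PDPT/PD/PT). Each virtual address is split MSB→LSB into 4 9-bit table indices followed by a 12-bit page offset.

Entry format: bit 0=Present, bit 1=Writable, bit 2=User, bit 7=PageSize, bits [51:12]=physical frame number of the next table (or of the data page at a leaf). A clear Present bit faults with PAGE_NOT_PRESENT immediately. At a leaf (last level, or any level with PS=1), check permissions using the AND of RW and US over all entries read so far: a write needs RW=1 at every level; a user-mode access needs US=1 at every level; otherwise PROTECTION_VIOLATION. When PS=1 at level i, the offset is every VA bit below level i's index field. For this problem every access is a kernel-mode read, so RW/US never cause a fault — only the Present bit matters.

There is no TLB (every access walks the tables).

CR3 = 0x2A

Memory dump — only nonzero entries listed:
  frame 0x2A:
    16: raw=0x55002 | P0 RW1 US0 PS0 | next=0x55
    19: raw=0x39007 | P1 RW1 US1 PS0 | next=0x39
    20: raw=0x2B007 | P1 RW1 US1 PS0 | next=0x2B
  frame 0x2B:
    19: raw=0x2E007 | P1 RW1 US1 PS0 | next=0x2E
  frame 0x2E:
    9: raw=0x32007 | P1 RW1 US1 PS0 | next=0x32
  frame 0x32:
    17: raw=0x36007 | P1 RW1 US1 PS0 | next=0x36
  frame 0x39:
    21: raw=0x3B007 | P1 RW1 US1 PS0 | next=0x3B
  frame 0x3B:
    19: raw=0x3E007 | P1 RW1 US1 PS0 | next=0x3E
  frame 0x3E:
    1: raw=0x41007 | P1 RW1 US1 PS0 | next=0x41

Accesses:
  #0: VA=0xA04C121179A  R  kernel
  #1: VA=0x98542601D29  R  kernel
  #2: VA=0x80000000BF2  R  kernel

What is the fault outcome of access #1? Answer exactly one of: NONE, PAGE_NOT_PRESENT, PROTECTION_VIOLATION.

Trace:
#0 VA=0xA04C121179A (r,kernel):
  lvl0: tbl 0x2A, slot 20 ⇒ 0x2B007 (P1/RW1/US1/PS0)
  lvl1: tbl 0x2B, slot 19 ⇒ 0x2E007 (P1/RW1/US1/PS0)
  lvl2: tbl 0x2E, slot 9 ⇒ 0x32007 (P1/RW1/US1/PS0)
  lvl3: tbl 0x32, slot 17 ⇒ 0x36007 (P1/RW1/US1/PS0)
  → PA=0x3679A  (4 entries read)
#1 VA=0x98542601D29 (r,kernel):
  lvl0: tbl 0x2A, slot 19 ⇒ 0x39007 (P1/RW1/US1/PS0)
  lvl1: tbl 0x39, slot 21 ⇒ 0x3B007 (P1/RW1/US1/PS0)
  lvl2: tbl 0x3B, slot 19 ⇒ 0x3E007 (P1/RW1/US1/PS0)
  lvl3: tbl 0x3E, slot 1 ⇒ 0x41007 (P1/RW1/US1/PS0)
  → PA=0x41D29  (4 entries read)
#2 VA=0x80000000BF2 (r,kernel):
  lvl0: tbl 0x2A, slot 16 ⇒ 0x55002 (P0/RW1/US0/PS0)
  ✗ PAGE_NOT_PRESENT  [1 reads]

Access #1 fault: NONE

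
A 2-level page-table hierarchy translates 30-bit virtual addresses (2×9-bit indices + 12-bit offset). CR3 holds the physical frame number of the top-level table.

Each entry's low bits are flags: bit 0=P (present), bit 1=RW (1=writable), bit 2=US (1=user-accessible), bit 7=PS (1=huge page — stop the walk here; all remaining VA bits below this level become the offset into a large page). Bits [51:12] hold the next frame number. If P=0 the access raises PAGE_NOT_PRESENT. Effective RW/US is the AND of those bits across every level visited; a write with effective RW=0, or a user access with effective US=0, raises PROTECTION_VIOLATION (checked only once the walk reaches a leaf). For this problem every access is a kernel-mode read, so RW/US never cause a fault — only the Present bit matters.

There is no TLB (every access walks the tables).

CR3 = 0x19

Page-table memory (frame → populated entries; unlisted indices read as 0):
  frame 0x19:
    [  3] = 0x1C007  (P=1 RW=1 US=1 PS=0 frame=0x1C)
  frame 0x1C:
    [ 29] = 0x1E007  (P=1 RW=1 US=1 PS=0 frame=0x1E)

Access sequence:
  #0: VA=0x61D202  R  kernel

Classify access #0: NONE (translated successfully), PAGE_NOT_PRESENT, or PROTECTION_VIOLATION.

Trace:
#0 VA=0x61D202 (r,kernel):
  L0: frame=0x19 idx=3 entry=0x1C007 [P=1 RW=1 US=1 PS=0]
  L1: frame=0x1C idx=29 entry=0x1E007 [P=1 RW=1 US=1 PS=0]
  ⇒ phys 0x1E202  [2 reads]

Access #0 fault: NONE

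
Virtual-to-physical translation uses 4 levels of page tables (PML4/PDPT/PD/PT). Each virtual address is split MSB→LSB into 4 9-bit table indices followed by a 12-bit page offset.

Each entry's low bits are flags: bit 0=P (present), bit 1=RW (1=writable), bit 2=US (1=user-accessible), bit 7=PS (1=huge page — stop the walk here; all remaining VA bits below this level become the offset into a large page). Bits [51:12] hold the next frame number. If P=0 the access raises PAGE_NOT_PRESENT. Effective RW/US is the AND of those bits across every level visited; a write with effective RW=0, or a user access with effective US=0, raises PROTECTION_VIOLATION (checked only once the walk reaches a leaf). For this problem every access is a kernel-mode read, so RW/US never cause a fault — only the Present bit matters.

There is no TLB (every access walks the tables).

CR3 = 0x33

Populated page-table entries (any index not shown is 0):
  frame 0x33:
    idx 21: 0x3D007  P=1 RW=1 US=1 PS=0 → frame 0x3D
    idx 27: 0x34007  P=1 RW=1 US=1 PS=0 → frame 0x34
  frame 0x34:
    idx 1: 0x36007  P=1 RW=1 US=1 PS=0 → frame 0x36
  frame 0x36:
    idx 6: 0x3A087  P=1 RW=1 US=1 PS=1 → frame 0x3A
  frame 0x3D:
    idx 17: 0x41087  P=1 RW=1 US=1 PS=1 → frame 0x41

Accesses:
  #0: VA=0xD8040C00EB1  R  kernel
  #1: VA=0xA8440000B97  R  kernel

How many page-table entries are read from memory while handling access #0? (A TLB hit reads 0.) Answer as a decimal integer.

Walk each access:
#0 VA=0xD8040C00EB1 (r,kernel):
  lvl0: tbl 0x33, slot 27 ⇒ 0x34007 (P1/RW1/US1/PS0)
  lvl1: tbl 0x34, slot 1 ⇒ 0x36007 (P1/RW1/US1/PS0)
  lvl2: tbl 0x36, slot 6 ⇒ 0x3A087 (P1/RW1/US1/PS1)
  → PA=0x3AEB1 (huge @L2)  (3 entries read)
#1 VA=0xA8440000B97 (r,kernel):
  lvl0: tbl 0x33, slot 21 ⇒ 0x3D007 (P1/RW1/US1/PS0)
  lvl1: tbl 0x3D, slot 17 ⇒ 0x41087 (P1/RW1/US1/PS1)
  → PA=0x41B97 (huge @L1)  (2 entries read)

Entries read for #0: 3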